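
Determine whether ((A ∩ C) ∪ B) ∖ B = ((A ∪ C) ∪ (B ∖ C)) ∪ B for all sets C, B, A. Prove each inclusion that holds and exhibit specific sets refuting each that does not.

(⊇) This inclusion fails. Take C = {1}, B = ∅, A = ∅; then 1 ∈ ((A ∪ C) ∪ (B ∖ C)) ∪ B but 1 ∉ ((A ∩ C) ∪ B) ∖ B.

(⊆) Let x ∈ ((A ∩ C) ∪ B) ∖ B. Then x ∈ C ∩ A and x ∉ B, from which x ∈ ((A ∪ C) ∪ (B ∖ C)) ∪ B.

Only the forward inclusion holds.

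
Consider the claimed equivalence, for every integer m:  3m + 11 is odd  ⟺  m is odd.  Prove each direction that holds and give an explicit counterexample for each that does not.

(→) This fails: m = 2 gives 3m + 11 = 17, which is odd, but 2 is even, not odd.

(←) This also fails: m = 5 is odd, but 3m + 11 = 26 is even, not odd.

Neither implication holds.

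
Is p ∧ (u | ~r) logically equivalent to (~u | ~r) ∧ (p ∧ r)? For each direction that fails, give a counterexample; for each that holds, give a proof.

Neither direction holds.

Forward direction. This fails. Under r = F, p = T, u = F, the left side is true but the right side is false.

Converse. This fails. Under r = T, p = T, u = F, the left side is false but the right side is true.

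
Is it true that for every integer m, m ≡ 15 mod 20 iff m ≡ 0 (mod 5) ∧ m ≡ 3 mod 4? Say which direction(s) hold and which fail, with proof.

[⇐] If m ≡ 0 (mod 5) and m ≡ 3 (mod 4), then by the Chinese remainder theorem m ≡ 15 (mod 20). This is exactly m ≡ 15 (mod 20).

[⇒] Suppose m ≡ 15 (mod 20); write m = 20j + 15. Since 5 ∣ 20, reducing mod 5 gives m ≡ 15 ≡ 0 (mod 5); since 4 ∣ 20, reducing mod 4 gives m ≡ 15 ≡ 3 (mod 4).

Both directions hold; the statement is true.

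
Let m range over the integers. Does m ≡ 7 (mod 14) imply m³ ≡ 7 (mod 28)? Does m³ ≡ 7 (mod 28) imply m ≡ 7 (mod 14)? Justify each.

Not equivalent: only (⇐) holds.

(⟹) This fails: take m = 21. Then 21 ≡ 7 (mod 14), but 21³ = 9261 ≡ 21 (mod 28), not 7.

(⟸) Conversely, the residues r modulo 28 with r³ ≡ 7 (mod 28) are exactly {7}, and each is ≡ 7 (mod 14).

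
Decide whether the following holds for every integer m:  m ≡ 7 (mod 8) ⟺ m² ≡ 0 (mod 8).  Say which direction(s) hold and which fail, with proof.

(⇒) fails and (⇐) fails.

(⇒) This fails: take m = 7. Then 7 ≡ 7 (mod 8), but 7² = 49 ≡ 1 (mod 8), not 0.

(⇐) This fails: take m = 0. Then 0² = 0 ≡ 0 (mod 8), yet 0 ≡ 0 (mod 8), not 7.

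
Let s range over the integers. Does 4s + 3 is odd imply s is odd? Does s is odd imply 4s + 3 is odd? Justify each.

Only the converse holds.

(→) This fails: take s = 6. Then 4s + 3 = 27, which is odd, yet s = 6 is even, not odd.

(←) Suppose s is odd. Since 4 is even, 4s is even for every s, so 4s + 3 has the same parity as 3, which is odd. Hence 4s + 3 is odd.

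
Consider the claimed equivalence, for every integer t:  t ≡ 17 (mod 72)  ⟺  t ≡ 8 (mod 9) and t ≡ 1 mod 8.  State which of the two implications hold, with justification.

Both implications hold.

[⇐] If t ≡ 8 (mod 9) and t ≡ 1 (mod 8), then by the Chinese remainder theorem t ≡ 17 (mod 72). This is exactly t ≡ 17 (mod 72).

[⇒] Suppose t ≡ 17 (mod 72); write t = 72j + 17. Since 9 ∣ 72, reducing mod 9 gives t ≡ 17 ≡ 8 (mod 9); since 8 ∣ 72, reducing mod 8 gives t ≡ 17 ≡ 1 (mod 8).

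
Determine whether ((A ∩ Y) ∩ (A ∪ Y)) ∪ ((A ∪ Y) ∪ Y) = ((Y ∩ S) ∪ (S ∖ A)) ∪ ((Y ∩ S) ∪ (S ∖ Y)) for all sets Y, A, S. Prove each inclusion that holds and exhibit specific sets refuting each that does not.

Both inclusions fail.

(⟹) This inclusion fails. Take Y = {1}, A = ∅, S = ∅; then 1 ∈ ((A ∩ Y) ∩ (A ∪ Y)) ∪ ((A ∪ Y) ∪ Y) but 1 ∉ ((Y ∩ S) ∪ (S ∖ A)) ∪ ((Y ∩ S) ∪ (S ∖ Y)).

(⟸) This inclusion fails. Take Y = ∅, A = ∅, S = {1}; then 1 ∈ ((Y ∩ S) ∪ (S ∖ A)) ∪ ((Y ∩ S) ∪ (S ∖ Y)) but 1 ∉ ((A ∩ Y) ∩ (A ∪ Y)) ∪ ((A ∪ Y) ∪ Y).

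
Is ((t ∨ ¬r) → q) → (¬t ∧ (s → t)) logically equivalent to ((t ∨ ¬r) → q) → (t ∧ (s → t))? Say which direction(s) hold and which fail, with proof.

(⇒) fails and (⇐) fails.

Forward direction. This fails. Under t = F, r = T, q = F, s = F, the left side is true but the right side is false.

Converse. This fails. Under t = T, r = F, q = T, s = F, the left side is false but the right side is true.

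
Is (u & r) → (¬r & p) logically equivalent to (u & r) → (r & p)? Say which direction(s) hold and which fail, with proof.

Forward direction. Assume the antecedent. If r is true, the antecedent forces (p = F, r = T, u = F) or (p = T, r = T, u = F), and (u & r) → (r & p) holds there. If r is false, (u & r) → (r & p) reduces to true regardless of the other variables. Either way (u & r) → (r & p) holds.

Converse. This fails. Under p = T, r = T, u = T, the left side is false but the right side is true.

Only the forward implication holds.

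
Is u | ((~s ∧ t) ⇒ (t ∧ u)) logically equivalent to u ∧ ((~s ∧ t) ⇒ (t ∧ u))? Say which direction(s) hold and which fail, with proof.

(⇐) Assume the antecedent. If t is true, the antecedent forces (t = T, u = T, s = F) or (t = T, u = T, s = T), and u | ((~s ∧ t) ⇒ (t ∧ u)) holds there. If t is false, u | ((~s ∧ t) ⇒ (t ∧ u)) reduces to true regardless of the other variables. Either way u | ((~s ∧ t) ⇒ (t ∧ u)) holds.

(⇒) This fails. Under t = F, u = F, s = F, the left side is true but the right side is false.

Only the converse holds.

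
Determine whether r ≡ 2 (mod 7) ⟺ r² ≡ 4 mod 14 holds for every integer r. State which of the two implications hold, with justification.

(⟹) This fails: take r = 9. Then 9 ≡ 2 (mod 7), but 9² = 81 ≡ 11 (mod 14), not 4.

(⟸) This fails: take r = 12. Then 12² = 144 ≡ 4 (mod 14), yet 12 ≡ 5 (mod 7), not 2.

(⇒) fails and (⇐) fails.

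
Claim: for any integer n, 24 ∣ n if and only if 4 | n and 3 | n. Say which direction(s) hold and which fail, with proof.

(⟸) This fails: take n = 12. Both 4 ∣ 12 and 3 ∣ 12, yet 12 is not a multiple of 24 (since 12 = 0·24 + 12), so 24 ∤ 12.

(⟹) If 24 ∣ n, write n = 24q. Since 24 = 6·4, n = 4·(6q), so 4 ∣ n; and since 24 = 8·3, n = 3·(8q), so 3 ∣ n.

Only the forward direction holds.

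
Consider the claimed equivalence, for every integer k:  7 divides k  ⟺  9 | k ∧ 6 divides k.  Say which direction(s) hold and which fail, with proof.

Neither direction holds.

(→) This fails: take k = 7. Certainly 7 ∣ 7, but 9 ∤ 7.

(←) This fails: take k = 18. Both 9 ∣ 18 and 6 ∣ 18, yet 18 is not a multiple of 7 (since 18 = 2·7 + 4), so 7 ∤ 18.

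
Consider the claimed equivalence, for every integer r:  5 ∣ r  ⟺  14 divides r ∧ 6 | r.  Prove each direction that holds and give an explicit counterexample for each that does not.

(⇒) This fails: take r = 5. Certainly 5 ∣ 5, but 14 ∤ 5.

(⇐) This fails: take r = 42. Both 14 ∣ 42 and 6 ∣ 42, yet 42 is not a multiple of 5 (since 42 = 8·5 + 2), so 5 ∤ 42.

(⇒) fails and (⇐) fails.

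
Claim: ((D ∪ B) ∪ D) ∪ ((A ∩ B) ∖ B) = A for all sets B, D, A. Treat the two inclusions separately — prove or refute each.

Forward inclusion. This inclusion fails. Take B = {1}, D = ∅, A = ∅; then 1 ∈ ((D ∪ B) ∪ D) ∪ ((A ∩ B) ∖ B) but 1 ∉ A.

Reverse inclusion. This inclusion fails. Take B = ∅, D = ∅, A = {1}; then 1 ∈ A but 1 ∉ ((D ∪ B) ∪ D) ∪ ((A ∩ B) ∖ B).

Neither inclusion holds.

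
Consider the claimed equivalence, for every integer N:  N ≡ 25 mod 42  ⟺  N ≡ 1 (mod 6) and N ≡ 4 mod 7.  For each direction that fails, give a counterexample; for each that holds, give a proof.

[⇐] If N ≡ 1 (mod 6) and N ≡ 4 (mod 7), then by the Chinese remainder theorem N ≡ 25 (mod 42). This is exactly N ≡ 25 (mod 42).

[⇒] Suppose N ≡ 25 (mod 42); write N = 42j + 25. Since 6 ∣ 42, reducing mod 6 gives N ≡ 25 ≡ 1 (mod 6); since 7 ∣ 42, reducing mod 7 gives N ≡ 25 ≡ 4 (mod 7).

Both directions hold; the statement is true.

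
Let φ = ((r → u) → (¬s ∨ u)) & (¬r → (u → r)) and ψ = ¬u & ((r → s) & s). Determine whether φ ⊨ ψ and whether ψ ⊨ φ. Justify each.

(⟹) This fails. Under u = F, s = F, r = F, the left side is true but the right side is false.

(⟸) This fails. Under u = F, s = T, r = F, the left side is false but the right side is true.

(⇒) fails and (⇐) fails.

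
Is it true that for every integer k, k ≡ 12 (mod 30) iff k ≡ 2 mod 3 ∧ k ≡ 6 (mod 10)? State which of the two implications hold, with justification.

(⇒) fails and (⇐) fails.

[⇒] This fails: k = 12 gives 12 ≡ 12 (mod 30) but 12 ≡ 0 (mod 3), so the conjunction on the right does not hold.

[⇐] This fails: k = 26 satisfies both congruences on the right (26 ≡ 2 mod 3 and 26 ≡ 6 mod 10) yet 26 ≡ 26 (mod 30), not 12.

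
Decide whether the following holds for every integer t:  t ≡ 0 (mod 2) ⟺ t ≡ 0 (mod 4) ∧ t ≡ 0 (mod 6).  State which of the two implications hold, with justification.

The forward direction fails; the converse holds.

(⇒) This fails: t = 2 gives 2 ≡ 0 (mod 2) but 2 ≡ 2 (mod 4), so the conjunction on the right does not hold.

(⇐) Conversely, if t ≡ 0 (mod 4) and t ≡ 0 (mod 6), then by the Chinese remainder theorem t ≡ 0 (mod 12). Since 0 ≡ 0 (mod 2) and 2 ∣ 12, we get t ≡ 0 (mod 2).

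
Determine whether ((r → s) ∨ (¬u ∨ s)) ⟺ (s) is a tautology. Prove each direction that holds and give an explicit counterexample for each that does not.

(⟹) This fails. Under u = F, r = F, s = F, the left side is true but the right side is false.

(⟸) Assume the antecedent. If u is true, the antecedent forces (u = T, r = F, s = T) or (u = T, r = T, s = T), and (r → s) ∨ (¬u ∨ s) holds there. If u is false, (r → s) ∨ (¬u ∨ s) reduces to true regardless of the other variables. Either way (r → s) ∨ (¬u ∨ s) holds.

The forward direction fails; the converse holds.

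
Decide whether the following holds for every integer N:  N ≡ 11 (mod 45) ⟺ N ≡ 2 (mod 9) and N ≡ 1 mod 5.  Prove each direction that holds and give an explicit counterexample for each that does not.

Converse. If N ≡ 2 (mod 9) and N ≡ 1 (mod 5), then by the Chinese remainder theorem N ≡ 11 (mod 45). This is exactly N ≡ 11 (mod 45).

Forward direction. Suppose N ≡ 11 (mod 45); write N = 45j + 11. Since 9 ∣ 45, reducing mod 9 gives N ≡ 11 ≡ 2 (mod 9); since 5 ∣ 45, reducing mod 5 gives N ≡ 11 ≡ 1 (mod 5).

Both directions hold.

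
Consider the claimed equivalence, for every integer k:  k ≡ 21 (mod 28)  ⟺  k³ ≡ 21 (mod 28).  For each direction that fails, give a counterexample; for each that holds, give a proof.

The biconditional holds.

(→) Suppose k ≡ 21 (mod 28). Write k = 28j + 21. Then (28j + 21)³ = 21952j³ + 49392j² + 37044j + 9261 = 28(784j³ + 1764j² + 1323j + 330) + 21, so k³ ≡ 21 (mod 28).

(←) Conversely, suppose k³ ≡ 21 (mod 28). The only residue r in {0, …, 27} with r³ ≡ 21 (mod 28) is r = 21, so k ≡ 21 (mod 28).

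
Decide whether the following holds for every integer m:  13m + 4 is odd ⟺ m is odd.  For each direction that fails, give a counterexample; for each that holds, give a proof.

[⇒] Suppose 13m + 4 is odd. Since 13 is odd, 13m and m have the same parity, so 13m + 4 ≡ m + 4 (mod 2). As 4 is even, 13m + 4 is odd exactly when m is odd. Thus m is odd.

[⇐] Conversely, suppose m is odd; write m = 2j + 1. Then 13m + 4 = 13·(2j + 1) + 4 = 2·13j + 17, which is odd.

Both implications hold.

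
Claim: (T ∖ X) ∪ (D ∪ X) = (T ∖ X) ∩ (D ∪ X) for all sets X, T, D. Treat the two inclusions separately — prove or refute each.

Only the reverse inclusion holds.

Reverse inclusion. Let x ∈ (T ∖ X) ∩ (D ∪ X). Then x ∈ T ∩ D and x ∉ X, from which x ∈ (T ∖ X) ∪ (D ∪ X).

Forward inclusion. This inclusion fails. Take X = {1}, T = ∅, D = ∅; then 1 ∈ (T ∖ X) ∪ (D ∪ X) but 1 ∉ (T ∖ X) ∩ (D ∪ X).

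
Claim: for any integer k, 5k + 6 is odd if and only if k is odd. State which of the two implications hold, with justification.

(⇒) Suppose 5k + 6 is odd. Since 5 is odd, 5k and k have the same parity, so 5k + 6 ≡ k + 6 (mod 2). As 6 is even, 5k + 6 is odd exactly when k is odd. Thus k is odd.

(⇐) Conversely, suppose k is odd; write k = 2j + 1. Then 5k + 6 = 5·(2j + 1) + 6 = 2·5j + 11, which is odd.

Both implications hold.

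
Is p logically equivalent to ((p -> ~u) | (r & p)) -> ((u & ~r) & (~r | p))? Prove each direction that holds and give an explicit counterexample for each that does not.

(⟹) This fails. Under p = T, r = F, u = F, the left side is true but the right side is false.

(⟸) This fails. Under p = F, r = F, u = T, the left side is false but the right side is true.

(⇒) fails and (⇐) fails.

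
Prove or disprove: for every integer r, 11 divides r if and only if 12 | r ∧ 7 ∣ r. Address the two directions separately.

(⟹) This fails: take r = 11. Certainly 11 ∣ 11, but 12 ∤ 11.

(⟸) This fails: take r = 84. Both 12 ∣ 84 and 7 ∣ 84, yet 84 is not a multiple of 11 (since 84 = 7·11 + 7), so 11 ∤ 84.

(⇒) fails and (⇐) fails.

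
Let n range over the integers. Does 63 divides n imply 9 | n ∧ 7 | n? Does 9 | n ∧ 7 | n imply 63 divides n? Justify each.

Equivalent; both directions hold.

(⟹) If 63 ∣ n, write n = 63q. Since 63 = 7·9, n = 9·(7q), so 9 ∣ n; and since 63 = 9·7, n = 7·(9q), so 7 ∣ n.

(⟸) Suppose 9 ∣ n and 7 ∣ n. Any common multiple of 9 and 7 is a multiple of their lcm; here gcd(9, 7) = 1, so lcm(9, 7) = 9·7 = 63, so 63 ∣ n.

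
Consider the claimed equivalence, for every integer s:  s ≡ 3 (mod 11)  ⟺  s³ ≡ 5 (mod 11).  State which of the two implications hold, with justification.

(→) Suppose s ≡ 3 (mod 11). Write s = 11j + 3. Then (11j + 3)³ = 1331j³ + 1089j² + 297j + 27 = 11(121j³ + 99j² + 27j + 2) + 5, so s³ ≡ 5 (mod 11).

(←) For the converse, argue contrapositively. If s ≢ 3 (mod 11), then s is congruent to one of 0, 1, 2, 4, 5, 6, 7, 8, 9, 10 modulo 11, and these give s³ ≡ 0, 1, 8, 9, 4, 7, 2, 6, 3, 10 respectively — never 5.

The biconditional holds.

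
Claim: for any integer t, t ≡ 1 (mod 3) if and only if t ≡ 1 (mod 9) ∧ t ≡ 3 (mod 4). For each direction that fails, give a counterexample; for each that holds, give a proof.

[⇐] If t ≡ 1 (mod 9) and t ≡ 3 (mod 4), then by the Chinese remainder theorem t ≡ 19 (mod 36). Since 19 ≡ 1 (mod 3) and 3 ∣ 36, we get t ≡ 1 (mod 3).

[⇒] This fails: t = 1 gives 1 ≡ 1 (mod 3) but 1 ≡ 1 (mod 4), so the conjunction on the right does not hold.

Not equivalent: only (⇐) holds.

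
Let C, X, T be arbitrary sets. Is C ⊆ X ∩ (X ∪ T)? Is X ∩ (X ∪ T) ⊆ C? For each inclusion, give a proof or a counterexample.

(⊆) This inclusion fails. Take C = {1}, X = ∅, T = ∅; then 1 ∈ C but 1 ∉ X ∩ (X ∪ T).

(⊇) This inclusion fails. Take C = ∅, X = {1}, T = ∅; then 1 ∈ X ∩ (X ∪ T) but 1 ∉ C.

(⊆) fails and (⊇) fails.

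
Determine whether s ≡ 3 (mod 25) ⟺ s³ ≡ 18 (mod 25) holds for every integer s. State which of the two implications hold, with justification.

Neither direction holds.

(⇒) This fails: take s = 3. Then 3 ≡ 3 (mod 25), but 3³ = 27 ≡ 2 (mod 25), not 18.

(⇐) This fails: take s = 7. Then 7³ = 343 ≡ 18 (mod 25), yet 7 ≡ 7 (mod 25), not 3.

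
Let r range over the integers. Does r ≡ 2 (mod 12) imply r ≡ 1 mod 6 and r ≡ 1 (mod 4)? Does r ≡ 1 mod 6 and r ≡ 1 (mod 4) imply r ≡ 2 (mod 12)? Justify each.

Neither implication holds.

(→) This fails: r = 2 gives 2 ≡ 2 (mod 12) but 2 ≡ 2 (mod 6), so the conjunction on the right does not hold.

(←) This fails: r = 1 satisfies both congruences on the right (1 ≡ 1 mod 6 and 1 ≡ 1 mod 4) yet 1 ≡ 1 (mod 12), not 2.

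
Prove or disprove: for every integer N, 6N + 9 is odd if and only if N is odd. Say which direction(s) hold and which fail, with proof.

Only the converse holds.

(→) This fails: take N = 4. Then 6N + 9 = 33, which is odd, yet N = 4 is even, not odd.

(←) Suppose N is odd. Since 6 is even, 6N is even for every N, so 6N + 9 has the same parity as 9, which is odd. Hence 6N + 9 is odd.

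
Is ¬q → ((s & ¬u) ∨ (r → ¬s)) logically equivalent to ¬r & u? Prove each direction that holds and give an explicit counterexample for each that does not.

(⇒) fails; (⇐) holds.

(→) This fails. Under r = F, s = F, u = F, q = F, the left side is true but the right side is false.

(←) Assume the antecedent. If r is true, the antecedent cannot hold. If r is false, ¬q → ((s & ¬u) ∨ (r → ¬s)) reduces to true regardless of the other variables. Either way ¬q → ((s & ¬u) ∨ (r → ¬s)) holds.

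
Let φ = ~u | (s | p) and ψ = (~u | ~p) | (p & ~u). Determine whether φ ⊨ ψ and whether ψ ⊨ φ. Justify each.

Neither direction holds.

(⟹) This fails. Under u = T, p = T, s = F, the left side is true but the right side is false.

(⟸) This fails. Under u = T, p = F, s = F, the left side is false but the right side is true.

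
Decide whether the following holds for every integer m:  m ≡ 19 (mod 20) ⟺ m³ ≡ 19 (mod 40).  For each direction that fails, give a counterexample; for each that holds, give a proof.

Only the reverse direction holds.

(←) The residues r modulo 40 with r³ ≡ 19 (mod 40) are exactly {19}, and each is ≡ 19 (mod 20).

(→) This fails: take m = 39. Then 39 ≡ 19 (mod 20), but 39³ = 59319 ≡ 39 (mod 40), not 19.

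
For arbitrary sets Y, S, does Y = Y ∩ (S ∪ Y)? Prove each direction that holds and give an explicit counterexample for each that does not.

Reverse inclusion. Let x ∈ Y ∩ (S ∪ Y). Then either x ∈ Y and x ∉ S; or x ∈ Y ∩ S. In each case x ∈ Y, so Y ∩ (S ∪ Y) ⊆ Y.

Forward inclusion. Let x ∈ Y. Then either x ∈ Y and x ∉ S; or x ∈ Y ∩ S. In each case x ∈ Y ∩ (S ∪ Y), so Y ⊆ Y ∩ (S ∪ Y).

Both inclusions hold; the sets are equal.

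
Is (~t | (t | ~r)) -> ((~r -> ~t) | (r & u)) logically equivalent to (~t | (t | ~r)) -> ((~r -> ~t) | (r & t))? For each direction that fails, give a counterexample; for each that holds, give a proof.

(→) Assume the antecedent. If t is true, the antecedent forces (u = F, t = T, r = T) or (u = T, t = T, r = T), and the consequent holds there. If t is false, the consequent reduces to true regardless of the other variables. Either way the consequent holds.

(←) Assume the antecedent. If t is true, the antecedent forces (u = F, t = T, r = T) or (u = T, t = T, r = T), and the consequent holds there. If t is false, the consequent reduces to true regardless of the other variables. Either way the consequent holds.

Equivalent; both directions hold.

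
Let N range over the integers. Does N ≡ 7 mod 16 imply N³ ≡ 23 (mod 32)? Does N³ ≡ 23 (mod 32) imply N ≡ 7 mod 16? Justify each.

(⇒) fails; (⇐) holds.

Forward direction. This fails: take N = 23. Then 23 ≡ 7 (mod 16), but 23³ = 12167 ≡ 7 (mod 32), not 23.

Converse. The residues r modulo 32 with r³ ≡ 23 (mod 32) are exactly {7}, and each is ≡ 7 (mod 16).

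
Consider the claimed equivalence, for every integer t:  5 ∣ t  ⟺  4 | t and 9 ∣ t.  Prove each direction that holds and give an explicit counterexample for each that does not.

(⟹) This fails: take t = 5. Certainly 5 ∣ 5, but 4 ∤ 5.

(⟸) This fails: take t = 36. Both 4 ∣ 36 and 9 ∣ 36, yet 36 is not a multiple of 5 (since 36 = 7·5 + 1), so 5 ∤ 36.

Neither implication holds.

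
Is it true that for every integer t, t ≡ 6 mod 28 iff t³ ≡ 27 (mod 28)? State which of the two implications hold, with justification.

[⇒] This fails: take t = 6. Then 6 ≡ 6 (mod 28), but 6³ = 216 ≡ 20 (mod 28), not 27.

[⇐] This fails: take t = 3. Then 3³ = 27 ≡ 27 (mod 28), yet 3 ≡ 3 (mod 28), not 6.

Neither direction holds.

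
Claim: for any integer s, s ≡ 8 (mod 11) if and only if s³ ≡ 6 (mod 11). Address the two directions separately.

Both implications hold.

[⇒] Suppose s ≡ 8 (mod 11). Write s = 11j + 8. Then (11j + 8)³ = 1331j³ + 2904j² + 2112j + 512 = 11(121j³ + 264j² + 192j + 46) + 6, so s³ ≡ 6 (mod 11).

[⇐] Conversely, suppose s³ ≡ 6 (mod 11). The only residue r in {0, …, 10} with r³ ≡ 6 (mod 11) is r = 8, so s ≡ 8 (mod 11).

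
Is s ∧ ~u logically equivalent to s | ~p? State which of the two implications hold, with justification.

Only the forward implication holds.

[⇒] Assume the antecedent. If s is true, s | ~p reduces to true regardless of the other variables. If s is false, the antecedent cannot hold. Either way s | ~p holds.

[⇐] This fails. Under s = F, u = F, p = F, the left side is false but the right side is true.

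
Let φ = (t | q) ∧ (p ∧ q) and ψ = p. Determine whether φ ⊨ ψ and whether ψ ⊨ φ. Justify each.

(⇒) Assume the antecedent. If q is true, the antecedent forces (q = T, t = F, p = T) or (q = T, t = T, p = T), and p holds there. If q is false, the antecedent cannot hold. Either way p holds.

(⇐) This fails. Under q = F, t = F, p = T, the left side is false but the right side is true.

Only the forward implication holds.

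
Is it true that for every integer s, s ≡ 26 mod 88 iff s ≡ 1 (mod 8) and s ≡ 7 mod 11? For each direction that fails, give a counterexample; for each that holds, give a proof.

Neither direction holds.

(⇒) This fails: s = 26 gives 26 ≡ 26 (mod 88) but 26 ≡ 2 (mod 8), so the conjunction on the right does not hold.

(⇐) This fails: s = 73 satisfies both congruences on the right (73 ≡ 1 mod 8 and 73 ≡ 7 mod 11) yet 73 ≡ 73 (mod 88), not 26.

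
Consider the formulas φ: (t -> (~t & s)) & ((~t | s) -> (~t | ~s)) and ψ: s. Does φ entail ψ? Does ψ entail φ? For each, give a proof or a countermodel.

Neither implication holds.

(⟹) This fails. Under t = F, s = F, the left side is true but the right side is false.

(⟸) This fails. Under t = T, s = T, the left side is false but the right side is true.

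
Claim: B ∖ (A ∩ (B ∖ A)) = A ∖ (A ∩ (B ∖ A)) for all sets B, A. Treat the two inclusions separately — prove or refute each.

(⊆) This inclusion fails. Take B = {1}, A = ∅; then 1 ∈ B ∖ (A ∩ (B ∖ A)) but 1 ∉ A ∖ (A ∩ (B ∖ A)).

(⊇) This inclusion fails. Take B = ∅, A = {1}; then 1 ∈ A ∖ (A ∩ (B ∖ A)) but 1 ∉ B ∖ (A ∩ (B ∖ A)).

Neither inclusion holds.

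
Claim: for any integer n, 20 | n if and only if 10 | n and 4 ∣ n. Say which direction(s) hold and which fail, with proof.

The biconditional holds.

(⇒) If 20 ∣ n, write n = 20q. Since 20 = 2·10, n = 10·(2q), so 10 ∣ n; and since 20 = 5·4, n = 4·(5q), so 4 ∣ n.

(⇐) Suppose 10 ∣ n and 4 ∣ n. Any common multiple of 10 and 4 is a multiple of their lcm; here lcm(10, 4) = 10·4/gcd(10, 4) = 40/2 = 20, so 20 ∣ n.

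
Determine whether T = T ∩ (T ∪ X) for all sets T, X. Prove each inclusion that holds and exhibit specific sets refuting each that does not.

Both inclusions hold; the sets are equal.

Forward inclusion. Let x ∈ T. Then either x ∈ T and x ∉ X; or x ∈ T ∩ X. In each case x ∈ T ∩ (T ∪ X), so T ⊆ T ∩ (T ∪ X).

Reverse inclusion. Let x ∈ T ∩ (T ∪ X). Then either x ∈ T and x ∉ X; or x ∈ T ∩ X. In each case x ∈ T, so T ∩ (T ∪ X) ⊆ T.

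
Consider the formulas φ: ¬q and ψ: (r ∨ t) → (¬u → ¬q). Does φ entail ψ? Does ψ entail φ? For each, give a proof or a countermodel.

Not equivalent: only (⇒) holds.

(→) Assume the antecedent. If q is true, the antecedent cannot hold. If q is false, (r ∨ t) → (¬u → ¬q) reduces to true regardless of the other variables. Either way (r ∨ t) → (¬u → ¬q) holds.

(←) This fails. Under q = T, u = F, t = F, r = F, the left side is false but the right side is true.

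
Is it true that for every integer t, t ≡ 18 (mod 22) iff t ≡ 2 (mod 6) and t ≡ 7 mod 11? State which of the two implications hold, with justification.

The forward direction fails; the converse holds.

(←) If t ≡ 2 (mod 6) and t ≡ 7 (mod 11), then by the Chinese remainder theorem t ≡ 62 (mod 66). Since 62 ≡ 18 (mod 22) and 22 ∣ 66, we get t ≡ 18 (mod 22).

(→) This fails: t = 40 gives 40 ≡ 18 (mod 22) but 40 ≡ 4 (mod 6), so the conjunction on the right does not hold.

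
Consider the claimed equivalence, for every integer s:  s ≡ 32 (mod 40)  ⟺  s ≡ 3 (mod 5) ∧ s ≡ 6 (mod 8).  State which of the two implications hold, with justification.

(⇒) fails and (⇐) fails.

[⇒] This fails: s = 32 gives 32 ≡ 32 (mod 40) but 32 ≡ 2 (mod 5), so the conjunction on the right does not hold.

[⇐] This fails: s = 38 satisfies both congruences on the right (38 ≡ 3 mod 5 and 38 ≡ 6 mod 8) yet 38 ≡ 38 (mod 40), not 32.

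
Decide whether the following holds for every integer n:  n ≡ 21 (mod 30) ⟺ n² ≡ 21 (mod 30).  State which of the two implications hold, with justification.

(⇒) holds; (⇐) fails.

(⟹) Suppose n ≡ 21 (mod 30). Write n = 30j + 21. Then (30j + 21)² = 900j² + 1260j + 441 = 30(30j² + 42j + 14) + 21, so n² ≡ 21 (mod 30).

(⟸) This fails: take n = 9. Then 9² = 81 ≡ 21 (mod 30), yet 9 ≡ 9 (mod 30), not 21.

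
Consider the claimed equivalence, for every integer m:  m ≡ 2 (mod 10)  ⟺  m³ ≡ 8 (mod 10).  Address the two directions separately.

The biconditional holds.

(⟸) Suppose m³ ≡ 8 (mod 10). The only residue r in {0, …, 9} with r³ ≡ 8 (mod 10) is r = 2, so m ≡ 2 (mod 10).

(⟹) Suppose m ≡ 2 (mod 10). Write m = 10j + 2. Then (10j + 2)³ = 1000j³ + 600j² + 120j + 8 = 10(100j³ + 60j² + 12j) + 8, so m³ ≡ 8 (mod 10).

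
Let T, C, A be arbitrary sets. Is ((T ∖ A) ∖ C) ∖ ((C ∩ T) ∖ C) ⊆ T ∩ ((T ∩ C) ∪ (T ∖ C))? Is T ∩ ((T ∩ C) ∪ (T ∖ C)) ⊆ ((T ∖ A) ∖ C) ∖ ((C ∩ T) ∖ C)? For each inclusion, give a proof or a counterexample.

(⊆) Let x ∈ ((T ∖ A) ∖ C) ∖ ((C ∩ T) ∖ C). Then x ∈ T and x ∉ C, A, from which x ∈ T ∩ ((T ∩ C) ∪ (T ∖ C)).

(⊇) This inclusion fails. Take T = {1}, C = {1}, A = ∅; then 1 ∈ T ∩ ((T ∩ C) ∪ (T ∖ C)) but 1 ∉ ((T ∖ A) ∖ C) ∖ ((C ∩ T) ∖ C).

Only the forward inclusion holds.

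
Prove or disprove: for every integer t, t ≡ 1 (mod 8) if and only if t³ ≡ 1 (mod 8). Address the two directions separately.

(→) Suppose t ≡ 1 (mod 8). Write t = 8j + 1. Then (8j + 1)³ = 512j³ + 192j² + 24j + 1 = 8(64j³ + 24j² + 3j) + 1, so t³ ≡ 1 (mod 8).

(←) Conversely, suppose t³ ≡ 1 (mod 8). The only residue r in {0, …, 7} with r³ ≡ 1 (mod 8) is r = 1, so t ≡ 1 (mod 8).

Both implications hold.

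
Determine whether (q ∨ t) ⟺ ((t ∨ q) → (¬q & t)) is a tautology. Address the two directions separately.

(→) This fails. Under t = F, q = T, the left side is true but the right side is false.

(←) This fails. Under t = F, q = F, the left side is false but the right side is true.

Neither direction holds.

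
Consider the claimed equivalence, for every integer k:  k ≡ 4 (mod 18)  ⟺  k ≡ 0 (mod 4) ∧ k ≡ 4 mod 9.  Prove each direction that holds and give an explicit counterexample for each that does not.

(⟸) If k ≡ 0 (mod 4) and k ≡ 4 (mod 9), then by the Chinese remainder theorem k ≡ 4 (mod 36). Since 4 ≡ 4 (mod 18) and 18 ∣ 36, we get k ≡ 4 (mod 18).

(⟹) This fails: k = 22 gives 22 ≡ 4 (mod 18) but 22 ≡ 2 (mod 4), so the conjunction on the right does not hold.

(⇒) fails; (⇐) holds.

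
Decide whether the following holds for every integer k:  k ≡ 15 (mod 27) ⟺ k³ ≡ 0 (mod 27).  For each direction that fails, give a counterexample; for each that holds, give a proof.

Only the forward implication holds.

Forward direction. Suppose k ≡ 15 (mod 27). Write k = 27j + 15. Then (27j + 15)³ = 19683j³ + 32805j² + 18225j + 3375 = 27(729j³ + 1215j² + 675j + 125) + 0, so k³ ≡ 0 (mod 27).

Converse. This fails: take k = 0. Then 0³ = 0 ≡ 0 (mod 27), yet 0 ≡ 0 (mod 27), not 15.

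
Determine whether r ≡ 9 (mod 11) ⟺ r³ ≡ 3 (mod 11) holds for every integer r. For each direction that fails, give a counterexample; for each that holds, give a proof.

(⇒) Suppose r ≡ 9 (mod 11). Write r = 11j + 9. Then (11j + 9)³ = 1331j³ + 3267j² + 2673j + 729 = 11(121j³ + 297j² + 243j + 66) + 3, so r³ ≡ 3 (mod 11).

(⇐) For the converse, argue contrapositively. If r ≢ 9 (mod 11), then r is congruent to one of 0, 1, 2, 3, 4, 5, 6, 7, 8, 10 modulo 11, and these give r³ ≡ 0, 1, 8, 5, 9, 4, 7, 2, 6, 10 respectively — never 3.

Both directions hold.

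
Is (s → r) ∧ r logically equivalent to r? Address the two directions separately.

Both directions hold; the statement is true.

(→) Assume the antecedent. If r is true, r reduces to true regardless of the other variables. If r is false, the antecedent cannot hold. Either way r holds.

(←) Assume the antecedent. If r is true, (s → r) ∧ r reduces to true regardless of the other variables. If r is false, the antecedent cannot hold. Either way (s → r) ∧ r holds.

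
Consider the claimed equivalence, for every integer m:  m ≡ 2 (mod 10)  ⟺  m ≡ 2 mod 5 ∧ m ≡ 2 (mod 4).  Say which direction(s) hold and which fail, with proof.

Converse. If m ≡ 2 (mod 5) and m ≡ 2 (mod 4), then by the Chinese remainder theorem m ≡ 2 (mod 20). Since 2 ≡ 2 (mod 10) and 10 ∣ 20, we get m ≡ 2 (mod 10).

Forward direction. This fails: m = 12 gives 12 ≡ 2 (mod 10) but 12 ≡ 0 (mod 4), so the conjunction on the right does not hold.

Not equivalent: only (⇐) holds.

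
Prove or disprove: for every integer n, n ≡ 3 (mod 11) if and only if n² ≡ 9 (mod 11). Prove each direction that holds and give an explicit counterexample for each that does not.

Only the forward direction holds.

(⟸) This fails: take n = 8. Then 8² = 64 ≡ 9 (mod 11), yet 8 ≡ 8 (mod 11), not 3.

(⟹) Suppose n ≡ 3 (mod 11). Write n = 11j + 3. Then (11j + 3)² = 121j² + 66j + 9 = 11(11j² + 6j) + 9, so n² ≡ 9 (mod 11).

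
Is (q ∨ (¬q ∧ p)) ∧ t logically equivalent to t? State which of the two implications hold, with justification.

(⟸) This fails. Under q = F, t = T, p = F, the left side is false but the right side is true.

(⟹) Assume the antecedent. If q is true, the antecedent forces (q = T, t = T, p = F) or (q = T, t = T, p = T), and t holds there. If q is false, the antecedent forces (q = F, t = T, p = T), and t holds there. Either way t holds.

Not equivalent: only (⇒) holds.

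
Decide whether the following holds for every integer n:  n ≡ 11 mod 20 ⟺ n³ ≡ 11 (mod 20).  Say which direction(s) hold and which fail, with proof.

Both implications hold.

[⇐] Suppose n³ ≡ 11 (mod 20). The only residue r in {0, …, 19} with r³ ≡ 11 (mod 20) is r = 11, so n ≡ 11 (mod 20).

[⇒] Suppose n ≡ 11 mod 20. Write n = 20j + 11. Then (20j + 11)³ = 8000j³ + 13200j² + 7260j + 1331 = 20(400j³ + 660j² + 363j + 66) + 11, so n³ ≡ 11 (mod 20).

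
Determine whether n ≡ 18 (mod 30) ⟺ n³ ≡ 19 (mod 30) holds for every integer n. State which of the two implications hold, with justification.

(⇒) This fails: take n = 18. Then 18 ≡ 18 (mod 30), but 18³ = 5832 ≡ 12 (mod 30), not 19.

(⇐) This fails: take n = 19. Then 19³ = 6859 ≡ 19 (mod 30), yet 19 ≡ 19 (mod 30), not 18.

Neither implication holds.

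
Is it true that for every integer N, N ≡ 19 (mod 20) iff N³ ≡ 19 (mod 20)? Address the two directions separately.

Converse. Suppose N³ ≡ 19 (mod 20). The only residue r in {0, …, 19} with r³ ≡ 19 (mod 20) is r = 19, so N ≡ 19 (mod 20).

Forward direction. Suppose N ≡ 19 (mod 20). Write N = 20j + 19. Then (20j + 19)³ = 8000j³ + 22800j² + 21660j + 6859 = 20(400j³ + 1140j² + 1083j + 342) + 19, so N³ ≡ 19 (mod 20).

Equivalent; both directions hold.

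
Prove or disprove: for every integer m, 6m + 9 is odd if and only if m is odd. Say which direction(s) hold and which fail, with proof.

Not equivalent: only (⇐) holds.

(→) This fails: take m = 6. Then 6m + 9 = 45, which is odd, yet m = 6 is even, not odd.

(←) Suppose m is odd. Since 6 is even, 6m is even for every m, so 6m + 9 has the same parity as 9, which is odd. Hence 6m + 9 is odd.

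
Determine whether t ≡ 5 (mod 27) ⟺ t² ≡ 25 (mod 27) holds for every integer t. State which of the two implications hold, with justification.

Only the forward direction holds.

[⇒] Suppose t ≡ 5 (mod 27). Write t = 27j + 5. Then (27j + 5)² = 729j² + 270j + 25 = 27(27j² + 10j) + 25, so t² ≡ 25 (mod 27).

[⇐] This fails: take t = 22. Then 22² = 484 ≡ 25 (mod 27), yet 22 ≡ 22 (mod 27), not 5.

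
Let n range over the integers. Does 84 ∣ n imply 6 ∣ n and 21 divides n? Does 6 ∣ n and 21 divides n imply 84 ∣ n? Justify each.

The forward direction holds; the converse fails.

[⇒] If 84 ∣ n, write n = 84q. Since 84 = 14·6, n = 6·(14q), so 6 ∣ n; and since 84 = 4·21, n = 21·(4q), so 21 ∣ n.

[⇐] This fails: take n = 42. Both 6 ∣ 42 and 21 ∣ 42, yet 42 is not a multiple of 84 (since 42 = 0·84 + 42), so 84 ∤ 42.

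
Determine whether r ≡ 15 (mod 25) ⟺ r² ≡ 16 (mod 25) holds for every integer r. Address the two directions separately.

[⇒] This fails: take r = 15. Then 15 ≡ 15 (mod 25), but 15² = 225 ≡ 0 (mod 25), not 16.

[⇐] This fails: take r = 4. Then 4² = 16 ≡ 16 (mod 25), yet 4 ≡ 4 (mod 25), not 15.

Neither direction holds.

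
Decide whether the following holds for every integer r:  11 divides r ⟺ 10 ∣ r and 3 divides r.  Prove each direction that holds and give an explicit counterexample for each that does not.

Neither direction holds.

(⟹) This fails: take r = 11. Certainly 11 ∣ 11, but 10 ∤ 11.

(⟸) This fails: take r = 30. Both 10 ∣ 30 and 3 ∣ 30, yet 30 is not a multiple of 11 (since 30 = 2·11 + 8), so 11 ∤ 30.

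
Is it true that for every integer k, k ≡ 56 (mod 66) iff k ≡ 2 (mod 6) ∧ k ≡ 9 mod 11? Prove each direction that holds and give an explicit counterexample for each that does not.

[⇒] This fails: k = 56 gives 56 ≡ 56 (mod 66) but 56 ≡ 1 (mod 11), so the conjunction on the right does not hold.

[⇐] This fails: k = 20 satisfies both congruences on the right (20 ≡ 2 mod 6 and 20 ≡ 9 mod 11) yet 20 ≡ 20 (mod 66), not 56.

Neither direction holds.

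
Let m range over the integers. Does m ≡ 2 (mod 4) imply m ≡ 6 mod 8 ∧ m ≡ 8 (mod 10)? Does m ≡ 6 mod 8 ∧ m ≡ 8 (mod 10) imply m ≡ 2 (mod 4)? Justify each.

Only the reverse direction holds.

(⇐) If m ≡ 6 (mod 8) and m ≡ 8 (mod 10), then by the Chinese remainder theorem m ≡ 38 (mod 40). Since 38 ≡ 2 (mod 4) and 4 ∣ 40, we get m ≡ 2 (mod 4).

(⇒) This fails: m = 2 gives 2 ≡ 2 (mod 4) but 2 ≡ 2 (mod 8), so the conjunction on the right does not hold.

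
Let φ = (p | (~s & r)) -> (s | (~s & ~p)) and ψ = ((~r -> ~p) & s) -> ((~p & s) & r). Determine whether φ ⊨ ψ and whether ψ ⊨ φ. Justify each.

[⇒] This fails. Under r = F, p = F, s = T, the left side is true but the right side is false.

[⇐] This fails. Under r = F, p = T, s = F, the left side is false but the right side is true.

Neither direction holds.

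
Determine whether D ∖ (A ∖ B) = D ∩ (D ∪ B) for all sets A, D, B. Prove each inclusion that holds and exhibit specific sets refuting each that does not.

Only the forward inclusion holds.

(⊇) This inclusion fails. Take A = {1}, D = {1}, B = ∅; then 1 ∈ D ∩ (D ∪ B) but 1 ∉ D ∖ (A ∖ B).

(⊆) Let x ∈ D ∖ (A ∖ B). Then either x ∈ D and x ∉ A, B; or x ∈ D ∩ B and x ∉ A; or x ∈ A ∩ D ∩ B. In each case x ∈ D ∩ (D ∪ B), so D ∖ (A ∖ B) ⊆ D ∩ (D ∪ B).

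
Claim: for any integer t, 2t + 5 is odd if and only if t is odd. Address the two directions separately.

(⟹) This fails: take t = 2. Then 2t + 5 = 9, which is odd, yet t = 2 is even, not odd.

(⟸) Suppose t is odd. Since 2 is even, 2t is even for every t, so 2t + 5 has the same parity as 5, which is odd. Hence 2t + 5 is odd.

Not equivalent: only (⇐) holds.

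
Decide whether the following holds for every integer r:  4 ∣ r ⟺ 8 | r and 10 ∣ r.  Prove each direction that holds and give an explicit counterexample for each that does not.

(⇒) This fails: take r = 4. Certainly 4 ∣ 4, but 8 ∤ 4.

(⇐) Suppose 8 ∣ r and 10 ∣ r. Any common multiple of 8 and 10 is a multiple of their lcm; here lcm(8, 10) = 8·10/gcd(8, 10) = 80/2 = 40, so 40 ∣ r. Since 4 ∣ 40, it follows that 4 ∣ r.

(⇒) fails; (⇐) holds.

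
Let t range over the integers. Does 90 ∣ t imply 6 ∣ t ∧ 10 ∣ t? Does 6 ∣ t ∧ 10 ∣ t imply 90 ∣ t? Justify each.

Not equivalent: only (⇒) holds.

(⟸) This fails: take t = 30. Both 6 ∣ 30 and 10 ∣ 30, yet 30 is not a multiple of 90 (since 30 = 0·90 + 30), so 90 ∤ 30.

(⟹) If 90 ∣ t, write t = 90q. Since 90 = 15·6, t = 6·(15q), so 6 ∣ t; and since 90 = 9·10, t = 10·(9q), so 10 ∣ t.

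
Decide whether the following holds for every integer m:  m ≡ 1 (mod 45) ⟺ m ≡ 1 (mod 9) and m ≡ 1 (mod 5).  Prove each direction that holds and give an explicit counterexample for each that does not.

Both directions hold.

(⇐) If m ≡ 1 (mod 9) and m ≡ 1 (mod 5), then by the Chinese remainder theorem m ≡ 1 (mod 45). This is exactly m ≡ 1 (mod 45).

(⇒) Suppose m ≡ 1 (mod 45); write m = 45j + 1. Since 9 ∣ 45, reducing mod 9 gives m ≡ 1 (mod 9); since 5 ∣ 45, reducing mod 5 gives m ≡ 1 (mod 5).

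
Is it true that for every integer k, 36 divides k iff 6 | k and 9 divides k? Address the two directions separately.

Not equivalent: only (⇒) holds.

(⇐) This fails: take k = 18. Both 6 ∣ 18 and 9 ∣ 18, yet 18 is not a multiple of 36 (since 18 = 0·36 + 18), so 36 ∤ 18.

(⇒) If 36 ∣ k, write k = 36q. Since 36 = 6·6, k = 6·(6q), so 6 ∣ k; and since 36 = 4·9, k = 9·(4q), so 9 ∣ k.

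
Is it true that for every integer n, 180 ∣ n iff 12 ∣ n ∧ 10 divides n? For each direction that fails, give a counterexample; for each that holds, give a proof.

(→) If 180 ∣ n, write n = 180q. Since 180 = 15·12, n = 12·(15q), so 12 ∣ n; and since 180 = 18·10, n = 10·(18q), so 10 ∣ n.

(←) This fails: take n = 60. Both 12 ∣ 60 and 10 ∣ 60, yet 60 is not a multiple of 180 (since 60 = 0·180 + 60), so 180 ∤ 60.

Not equivalent: only (⇒) holds.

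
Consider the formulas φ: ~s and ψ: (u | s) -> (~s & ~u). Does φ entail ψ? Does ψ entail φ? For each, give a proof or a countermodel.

(→) This fails. Under u = T, s = F, the left side is true but the right side is false.

(←) Assume the antecedent. If u is true, the antecedent cannot hold. If u is false, the antecedent forces (u = F, s = F), and ~s holds there. Either way ~s holds.

The forward direction fails; the converse holds.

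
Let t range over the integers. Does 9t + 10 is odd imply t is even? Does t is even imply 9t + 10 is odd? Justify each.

(⇒) This fails: t = 1 gives 9t + 10 = 19, which is odd, but 1 is odd, not even.

(⇐) This also fails: t = 2 is even, but 9t + 10 = 28 is even, not odd.

Both directions fail.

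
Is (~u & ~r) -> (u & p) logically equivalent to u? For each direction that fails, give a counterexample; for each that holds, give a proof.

(←) Assume the antecedent. If u is true, (~u & ~r) -> (u & p) reduces to true regardless of the other variables. If u is false, the antecedent cannot hold. Either way (~u & ~r) -> (u & p) holds.

(→) This fails. Under u = F, p = F, r = T, the left side is true but the right side is false.

The forward direction fails; the converse holds.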